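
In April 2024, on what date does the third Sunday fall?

April 1, 2024 is a Monday.
The first Sunday is therefore April 7 (6 days later).
The third Sunday is 7 + 2×7 = April 21.

April 21, 2024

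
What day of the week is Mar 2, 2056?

Thursday

Doomsday rule: the anchor day for the 2000s is Tuesday. For year 56: 56÷12 = 4 r 8, and 8÷4 = 2, so 4+8+2 = 14.
Tuesday + 14 ≡ Tuesday — that's 2056's doomsday.
In March the doomsday date is Mar 14.
Mar 2 is 12 days before Mar 14; 12 mod 7 = 5, so Tuesday − 5 = Thursday.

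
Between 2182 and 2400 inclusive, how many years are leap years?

53

Multiples of 4 in [2182,2400]: 55.
Of those, multiples of 100: 3 (not leap unless ÷400).
Multiples of 400: 1.
Leap years = 55 − 3 + 1 = 53.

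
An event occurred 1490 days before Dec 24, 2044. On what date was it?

−366 (one year; includes Feb 29, 2044) → Dec 24, 2043 (1124 left).
−365 (one year) → Dec 24, 2042 (759 left).
−365 (one year) → Dec 24, 2041 (394 left).
−24 → Nov 30, 2041 (end of Nov, 30 days; 370 left).
−30 → Oct 31, 2041 (end of Oct, 31 days; 340 left).
−31 → Sep 30, 2041 (end of Sep, 30 days; 309 left).
−30 → Aug 31, 2041 (end of Aug, 31 days; 279 left).
−31 → Jul 31, 2041 (end of Jul, 31 days; 248 left).
−31 → Jun 30, 2041 (end of Jun, 30 days; 217 left).
−30 → May 31, 2041 (end of May, 31 days; 187 left).
−31 → Apr 30, 2041 (end of Apr, 30 days; 156 left).
−30 → Mar 31, 2041 (end of Mar, 31 days; 126 left).
−31 → Feb 28, 2041 (end of Feb, 28 days; 95 left).
−28 → Jan 31, 2041 (end of Jan, 31 days; 67 left).
−31 → Dec 31, 2040 (end of Dec, 31 days; 36 left).
−31 → Nov 30, 2040 (end of Nov, 30 days; 5 left).
−5 → Nov 25, 2040.

November 25, 2040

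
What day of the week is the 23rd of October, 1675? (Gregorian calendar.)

Doomsday rule: the anchor day for the 1600s is Tuesday. For year 75: 75÷12 = 6 r 3, and 3÷4 = 0, so 6+3+0 = 9.
Tuesday + 9 ≡ Thursday — that's 1675's doomsday.
In October the doomsday date is Oct 10.
Oct 23 is 13 days after Oct 10; 13 mod 7 = 6, so Thursday + 6 = Wednesday.

Wednesday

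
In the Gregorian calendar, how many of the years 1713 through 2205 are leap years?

Multiples of 4 in [1713,2205]: 123.
Of those, multiples of 100: 5 (not leap unless ÷400).
Multiples of 400: 1.
Leap years = 123 − 5 + 1 = 119.

119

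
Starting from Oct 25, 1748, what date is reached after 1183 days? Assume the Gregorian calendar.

+365 (one year) → Oct 25, 1749 (818 left).
+365 (one year) → Oct 25, 1750 (453 left).
+365 (one year) → Oct 25, 1751 (88 left).
Oct has 31 days: +7 → Nov 1, 1751 (81 left).
Nov has 30 days: +30 → Dec 1, 1751 (51 left).
Dec has 31 days: +31 → Jan 1, 1752 (20 left).
+20 → Jan 21, 1752.

January 21, 1752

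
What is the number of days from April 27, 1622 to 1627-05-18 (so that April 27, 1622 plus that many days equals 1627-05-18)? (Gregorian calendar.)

Apr 27, 1622 → Apr 27, 1623: 365 days.
Apr 27, 1623 → Apr 27, 1624: 366 days (Feb 29, 1624 is in that span).
Apr 27, 1624 → Apr 27, 1625: 365 days.
Apr 27, 1625 → Apr 27, 1626: 365 days.
Apr 27, 1626 → May 27, 1626: 30 days (April has 30).
May 27, 1626 → Jun 27, 1626: 31 days (May has 31).
Jun 27, 1626 → Jul 27, 1626: 30 days (June has 30).
Jul 27, 1626 → Aug 27, 1626: 31 days (July has 31).
Aug 27, 1626 → Sep 27, 1626: 31 days (August has 31).
Sep 27, 1626 → Oct 27, 1626: 30 days (September has 30).
Oct 27, 1626 → Nov 27, 1626: 31 days (October has 31).
Nov 27, 1626 → Dec 27, 1626: 30 days (November has 30).
Dec 27, 1626 → Jan 27, 1627: 31 days (December has 31).
Jan 27, 1627 → Feb 27, 1627: 31 days (January has 31).
Feb 27, 1627 → Mar 27, 1627: 28 days (February has 28).
Mar 27, 1627 → Apr 27, 1627: 31 days (March has 31).
Apr 27, 1627 → May 18, 1627: 21 days.
Total: 1847 days.

1847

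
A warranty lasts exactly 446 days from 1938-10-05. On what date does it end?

December 25, 1939

+365 (one year) → Oct 5, 1939 (81 left).
Oct has 31 days: +27 → Nov 1, 1939 (54 left).
Nov has 30 days: +30 → Dec 1, 1939 (24 left).
+24 → Dec 25, 1939.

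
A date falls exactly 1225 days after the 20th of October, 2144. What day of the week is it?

Tuesday

Oct 20, 2144 is a Tuesday.
1225 mod 7 = 0, so 1225 days after a Tuesday is Tuesday + 0 = Tuesday.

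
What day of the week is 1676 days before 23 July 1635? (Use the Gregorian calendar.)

Friday

Jul 23, 1635 is a Monday.
1676 mod 7 = 3, so 1676 days before a Monday is Monday − 3 = Friday.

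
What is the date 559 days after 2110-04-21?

+365 (one year) → Apr 21, 2111 (194 left).
Apr has 30 days: +10 → May 1, 2111 (184 left).
May has 31 days: +31 → Jun 1, 2111 (153 left).
Jun has 30 days: +30 → Jul 1, 2111 (123 left).
Jul has 31 days: +31 → Aug 1, 2111 (92 left).
Aug has 31 days: +31 → Sep 1, 2111 (61 left).
Sep has 30 days: +30 → Oct 1, 2111 (31 left).
Oct has 31 days: +31 → Nov 1, 2111 (0 left).

November 1, 2111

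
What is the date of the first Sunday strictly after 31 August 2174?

Aug 31, 2174 is a Wednesday.
From Wednesday to the next Sunday is 4 days.
Aug 31, 2174 + 4 = Sep 4, 2174.

September 4, 2174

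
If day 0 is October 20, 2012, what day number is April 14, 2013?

176

Oct 20, 2012 → Nov 20, 2012: 31 days (October has 31).
Nov 20, 2012 → Dec 20, 2012: 30 days (November has 30).
Dec 20, 2012 → Jan 20, 2013: 31 days (December has 31).
Jan 20, 2013 → Feb 20, 2013: 31 days (January has 31).
Feb 20, 2013 → Mar 20, 2013: 28 days (February has 28).
Mar 20, 2013 → Apr 14, 2013: 25 days.
Total: 176 days.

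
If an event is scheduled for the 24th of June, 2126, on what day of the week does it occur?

Doomsday rule: the anchor day for the 2100s is Sunday. For year 26: 26÷12 = 2 r 2, and 2÷4 = 0, so 2+2+0 = 4.
Sunday + 4 ≡ Thursday — that's 2126's doomsday.
In June the doomsday date is Jun 6.
Jun 24 is 18 days after Jun 6; 18 mod 7 = 4, so Thursday + 4 = Monday.

Monday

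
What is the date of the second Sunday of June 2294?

June 10, 2294

June 1, 2294 is a Friday.
The first Sunday is therefore June 3 (2 days later).
The second Sunday is 3 + 1×7 = June 10.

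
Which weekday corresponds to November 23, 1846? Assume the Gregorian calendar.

Doomsday rule: the anchor day for the 1800s is Friday. For year 46: 46÷12 = 3 r 10, and 10÷4 = 2, so 3+10+2 = 15.
Friday + 15 ≡ Saturday — that's 1846's doomsday.
In November the doomsday date is Nov 7.
Nov 23 is 16 days after Nov 7; 16 mod 7 = 2, so Saturday + 2 = Monday.

Monday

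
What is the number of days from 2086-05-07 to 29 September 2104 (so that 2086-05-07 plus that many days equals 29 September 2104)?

6719

May 7, 2086 → May 7, 2087: 365 days.
May 7, 2087 → May 7, 2088: 366 days (Feb 29, 2088 is in that span).
May 7, 2088 → May 7, 2089: 365 days.
May 7, 2089 → May 7, 2090: 365 days.
May 7, 2090 → May 7, 2091: 365 days.
May 7, 2091 → May 7, 2092: 366 days (Feb 29, 2092 is in that span).
May 7, 2092 → May 7, 2093: 365 days.
May 7, 2093 → May 7, 2094: 365 days.
May 7, 2094 → May 7, 2095: 365 days.
May 7, 2095 → May 7, 2096: 366 days (Feb 29, 2096 is in that span).
May 7, 2096 → May 7, 2097: 365 days.
May 7, 2097 → May 7, 2098: 365 days.
May 7, 2098 → May 7, 2099: 365 days.
May 7, 2099 → May 7, 2100: 365 days.
May 7, 2100 → May 7, 2101: 365 days.
May 7, 2101 → May 7, 2102: 365 days.
May 7, 2102 → May 7, 2103: 365 days.
May 7, 2103 → May 7, 2104: 366 days (Feb 29, 2104 is in that span).
May 7, 2104 → Jun 7, 2104: 31 days (May has 31).
Jun 7, 2104 → Jul 7, 2104: 30 days (June has 30).
Jul 7, 2104 → Aug 7, 2104: 31 days (July has 31).
Aug 7, 2104 → Sep 7, 2104: 31 days (August has 31).
Sep 7, 2104 → Sep 29, 2104: 22 days.
Total: 6719 days.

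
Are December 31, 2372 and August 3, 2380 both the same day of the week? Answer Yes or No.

From Dec 31, 2372 to Aug 3, 2380 is 2772 days.
2772 mod 7 = 0, so they are the same weekday.
(Dec 31, 2372 is a Sunday; Aug 3, 2380 is a Sunday.)

Yes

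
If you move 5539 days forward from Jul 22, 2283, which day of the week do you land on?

Tuesday

First find the weekday of Jul 22, 2283. Doomsday rule: the anchor day for the 2200s is Friday. For year 83: 83÷12 = 6 r 11, and 11÷4 = 2, so 6+11+2 = 19.
Friday + 19 ≡ Wednesday — that's 2283's doomsday.
In July the doomsday date is Jul 11.
Jul 22 is 11 days after Jul 11; 11 mod 7 = 4, so Wednesday + 4 = Sunday.
5539 mod 7 = 2, so 5539 days after a Sunday is Sunday + 2 = Tuesday.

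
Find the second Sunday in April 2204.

April 1, 2204 is a Sunday.
The first Sunday is therefore April 1 (same day).
The second Sunday is 1 + 1×7 = April 8.

April 8, 2204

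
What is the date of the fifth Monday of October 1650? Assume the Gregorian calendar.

October 31, 1650

October 1, 1650 is a Saturday.
The first Monday is therefore October 3 (2 days later).
The fifth Monday is 3 + 4×7 = October 31.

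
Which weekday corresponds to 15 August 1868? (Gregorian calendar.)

January 1, 1868 is a Wednesday.
Jan 1, 1868 → Feb 1, 1868: 31 days (January has 31).
Feb 1, 1868 → Mar 1, 1868: 29 days (February has 29).
Mar 1, 1868 → Apr 1, 1868: 31 days (March has 31).
Apr 1, 1868 → May 1, 1868: 30 days (April has 30).
May 1, 1868 → Jun 1, 1868: 31 days (May has 31).
Jun 1, 1868 → Jul 1, 1868: 30 days (June has 30).
Jul 1, 1868 → Aug 1, 1868: 31 days (July has 31).
Aug 1, 1868 → Aug 15, 1868: 14 days.
Total: 227 days.
227 mod 7 = 3, so Wednesday + 3 = Saturday.

Saturday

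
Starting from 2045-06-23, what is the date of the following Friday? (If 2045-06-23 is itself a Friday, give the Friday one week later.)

June 30, 2045

Jun 23, 2045 is a Friday.
From Friday to the next Friday is 7 days.
Jun 23, 2045 + 7 = Jun 30, 2045.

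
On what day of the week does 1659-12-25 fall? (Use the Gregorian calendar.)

Doomsday rule: the anchor day for the 1600s is Tuesday. For year 59: 59÷12 = 4 r 11, and 11÷4 = 2, so 4+11+2 = 17.
Tuesday + 17 ≡ Friday — that's 1659's doomsday.
In December the doomsday date is Dec 12.
Dec 25 is 13 days after Dec 12; 13 mod 7 = 6, so Friday + 6 = Thursday.

Thursday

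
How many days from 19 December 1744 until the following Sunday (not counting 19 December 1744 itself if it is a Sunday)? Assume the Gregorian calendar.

Dec 19, 1744 is a Saturday.
From Saturday to the next Sunday is 1 day.

1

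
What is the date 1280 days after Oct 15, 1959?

April 17, 1963

+366 (one year; includes Feb 29, 1960) → Oct 15, 1960 (914 left).
+365 (one year) → Oct 15, 1961 (549 left).
+365 (one year) → Oct 15, 1962 (184 left).
Oct has 31 days: +17 → Nov 1, 1962 (167 left).
Nov has 30 days: +30 → Dec 1, 1962 (137 left).
Dec has 31 days: +31 → Jan 1, 1963 (106 left).
Jan has 31 days: +31 → Feb 1, 1963 (75 left).
Feb has 28 days: +28 → Mar 1, 1963 (47 left).
Mar has 31 days: +31 → Apr 1, 1963 (16 left).
+16 → Apr 17, 1963.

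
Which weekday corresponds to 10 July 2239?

Doomsday rule: the anchor day for the 2200s is Friday. For year 39: 39÷12 = 3 r 3, and 3÷4 = 0, so 3+3+0 = 6.
Friday + 6 ≡ Thursday — that's 2239's doomsday.
In July the doomsday date is Jul 11.
Jul 10 is 1 day before Jul 11; 1 mod 7 = 1, so Thursday − 1 = Wednesday.

Wednesday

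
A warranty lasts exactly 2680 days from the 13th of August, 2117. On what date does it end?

December 14, 2124

+365 (one year) → Aug 13, 2118 (2315 left).
+365 (one year) → Aug 13, 2119 (1950 left).
+366 (one year; includes Feb 29, 2120) → Aug 13, 2120 (1584 left).
+365 (one year) → Aug 13, 2121 (1219 left).
+365 (one year) → Aug 13, 2122 (854 left).
+365 (one year) → Aug 13, 2123 (489 left).
+366 (one year; includes Feb 29, 2124) → Aug 13, 2124 (123 left).
Aug has 31 days: +19 → Sep 1, 2124 (104 left).
Sep has 30 days: +30 → Oct 1, 2124 (74 left).
Oct has 31 days: +31 → Nov 1, 2124 (43 left).
Nov has 30 days: +30 → Dec 1, 2124 (13 left).
+13 → Dec 14, 2124.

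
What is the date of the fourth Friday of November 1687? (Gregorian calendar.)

November 1, 1687 is a Saturday.
The first Friday is therefore November 7 (6 days later).
The fourth Friday is 7 + 3×7 = November 28.

November 28, 1687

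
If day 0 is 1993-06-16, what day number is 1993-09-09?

85

Jun 16, 1993 → Jul 16, 1993: 30 days (June has 30).
Jul 16, 1993 → Aug 16, 1993: 31 days (July has 31).
Aug 16, 1993 → Sep 9, 1993: 24 days.
Total: 85 days.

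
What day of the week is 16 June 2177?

Doomsday rule: the anchor day for the 2100s is Sunday. For year 77: 77÷12 = 6 r 5, and 5÷4 = 1, so 6+5+1 = 12.
Sunday + 12 ≡ Friday — that's 2177's doomsday.
In June the doomsday date is Jun 6.
Jun 16 is 10 days after Jun 6; 10 mod 7 = 3, so Friday + 3 = Monday.

Monday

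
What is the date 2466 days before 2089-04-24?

July 24, 2082

−365 (one year) → Apr 24, 2088 (2101 left).
−366 (one year; includes Feb 29, 2088) → Apr 24, 2087 (1735 left).
−365 (one year) → Apr 24, 2086 (1370 left).
−365 (one year) → Apr 24, 2085 (1005 left).
−365 (one year) → Apr 24, 2084 (640 left).
−366 (one year; includes Feb 29, 2084) → Apr 24, 2083 (274 left).
−24 → Mar 31, 2083 (end of Mar, 31 days; 250 left).
−31 → Feb 28, 2083 (end of Feb, 28 days; 219 left).
−28 → Jan 31, 2083 (end of Jan, 31 days; 191 left).
−31 → Dec 31, 2082 (end of Dec, 31 days; 160 left).
−31 → Nov 30, 2082 (end of Nov, 30 days; 129 left).
−30 → Oct 31, 2082 (end of Oct, 31 days; 99 left).
−31 → Sep 30, 2082 (end of Sep, 30 days; 68 left).
−30 → Aug 31, 2082 (end of Aug, 31 days; 38 left).
−31 → Jul 31, 2082 (end of Jul, 31 days; 7 left).
−7 → Jul 24, 2082.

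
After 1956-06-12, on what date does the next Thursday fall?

June 14, 1956

Jun 12, 1956 is a Tuesday.
From Tuesday to the next Thursday is 2 days.
Jun 12, 1956 + 2 = Jun 14, 1956.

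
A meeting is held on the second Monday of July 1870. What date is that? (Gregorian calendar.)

July 1, 1870 is a Friday.
The first Monday is therefore July 4 (3 days later).
The second Monday is 4 + 1×7 = July 11.

July 11, 1870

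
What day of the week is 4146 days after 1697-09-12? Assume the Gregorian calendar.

Sep 12, 1697 is a Thursday.
4146 mod 7 = 2, so 4146 days after a Thursday is Thursday + 2 = Saturday.

Saturday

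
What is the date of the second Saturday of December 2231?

December 1, 2231 is a Thursday.
The first Saturday is therefore December 3 (2 days later).
The second Saturday is 3 + 1×7 = December 10.

December 10, 2231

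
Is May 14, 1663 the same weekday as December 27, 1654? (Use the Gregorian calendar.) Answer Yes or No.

From Dec 27, 1654 to May 14, 1663 is 3060 days.
3060 mod 7 = 1, so they are different weekdays.
(Dec 27, 1654 is a Sunday; May 14, 1663 is a Monday.)

No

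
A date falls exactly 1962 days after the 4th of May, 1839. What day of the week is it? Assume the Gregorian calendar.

May 4, 1839 is a Saturday.
1962 mod 7 = 2, so 1962 days after a Saturday is Saturday + 2 = Monday.

Monday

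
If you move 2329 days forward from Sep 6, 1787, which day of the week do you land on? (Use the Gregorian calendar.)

Sep 6, 1787 is a Thursday.
2329 mod 7 = 5, so 2329 days after a Thursday is Thursday + 5 = Tuesday.

Tuesday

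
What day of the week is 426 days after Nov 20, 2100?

First find the weekday of Nov 20, 2100. Doomsday rule: the anchor day for the 2100s is Sunday. For year 00: 0÷12 = 0 r 0, and 0÷4 = 0, so 0+0+0 = 0.
Sunday + 0 ≡ Sunday — that's 2100's doomsday.
In November the doomsday date is Nov 7.
Nov 20 is 13 days after Nov 7; 13 mod 7 = 6, so Sunday + 6 = Saturday.
426 mod 7 = 6, so 426 days after a Saturday is Saturday + 6 = Friday.

Friday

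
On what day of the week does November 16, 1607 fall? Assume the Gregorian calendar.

Friday

Doomsday rule: the anchor day for the 1600s is Tuesday. For year 07: 7÷12 = 0 r 7, and 7÷4 = 1, so 0+7+1 = 8.
Tuesday + 8 ≡ Wednesday — that's 1607's doomsday.
In November the doomsday date is Nov 7.
Nov 16 is 9 days after Nov 7; 9 mod 7 = 2, so Wednesday + 2 = Friday.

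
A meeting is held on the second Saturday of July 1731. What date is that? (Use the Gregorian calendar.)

July 14, 1731

July 1, 1731 is a Sunday.
The first Saturday is therefore July 7 (6 days later).
The second Saturday is 7 + 1×7 = July 14.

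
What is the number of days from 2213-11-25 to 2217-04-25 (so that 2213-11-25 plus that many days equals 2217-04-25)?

Nov 25, 2213 → Nov 25, 2214: 365 days.
Nov 25, 2214 → Nov 25, 2215: 365 days.
Nov 25, 2215 → Nov 25, 2216: 366 days (Feb 29, 2216 is in that span).
Nov 25, 2216 → Dec 25, 2216: 30 days (November has 30).
Dec 25, 2216 → Jan 25, 2217: 31 days (December has 31).
Jan 25, 2217 → Feb 25, 2217: 31 days (January has 31).
Feb 25, 2217 → Mar 25, 2217: 28 days (February has 28).
Mar 25, 2217 → Apr 25, 2217: 31 days.
Total: 1247 days.

1247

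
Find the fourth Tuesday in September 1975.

September 1, 1975 is a Monday.
The first Tuesday is therefore September 2 (1 days later).
The fourth Tuesday is 2 + 3×7 = September 23.

September 23, 1975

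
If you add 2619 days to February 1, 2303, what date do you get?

+365 (one year) → Feb 1, 2304 (2254 left).
+366 (one year; includes Feb 29, 2304) → Feb 1, 2305 (1888 left).
+365 (one year) → Feb 1, 2306 (1523 left).
+365 (one year) → Feb 1, 2307 (1158 left).
+365 (one year) → Feb 1, 2308 (793 left).
+366 (one year; includes Feb 29, 2308) → Feb 1, 2309 (427 left).
+365 (one year) → Feb 1, 2310 (62 left).
Feb has 28 days: +28 → Mar 1, 2310 (34 left).
Mar has 31 days: +31 → Apr 1, 2310 (3 left).
+3 → Apr 4, 2310.

April 4, 2310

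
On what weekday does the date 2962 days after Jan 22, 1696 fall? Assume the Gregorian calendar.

Monday

Jan 22, 1696 is a Sunday.
2962 mod 7 = 1, so 2962 days after a Sunday is Sunday + 1 = Monday.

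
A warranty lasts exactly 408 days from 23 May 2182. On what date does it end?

+365 (one year) → May 23, 2183 (43 left).
May has 31 days: +9 → Jun 1, 2183 (34 left).
Jun has 30 days: +30 → Jul 1, 2183 (4 left).
+4 → Jul 5, 2183.

July 5, 2183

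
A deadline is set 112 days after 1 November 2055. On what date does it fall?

February 21, 2056

Nov has 30 days: +30 → Dec 1, 2055 (82 left).
Dec has 31 days: +31 → Jan 1, 2056 (51 left).
Jan has 31 days: +31 → Feb 1, 2056 (20 left).
+20 → Feb 21, 2056.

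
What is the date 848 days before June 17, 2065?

February 20, 2063

−365 (one year) → Jun 17, 2064 (483 left).
−366 (one year; includes Feb 29, 2064) → Jun 17, 2063 (117 left).
−17 → May 31, 2063 (end of May, 31 days; 100 left).
−31 → Apr 30, 2063 (end of Apr, 30 days; 69 left).
−30 → Mar 31, 2063 (end of Mar, 31 days; 39 left).
−31 → Feb 28, 2063 (end of Feb, 28 days; 8 left).
−8 → Feb 20, 2063.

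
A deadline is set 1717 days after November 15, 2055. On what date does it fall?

+366 (one year; includes Feb 29, 2056) → Nov 15, 2056 (1351 left).
+365 (one year) → Nov 15, 2057 (986 left).
+365 (one year) → Nov 15, 2058 (621 left).
+365 (one year) → Nov 15, 2059 (256 left).
Nov has 30 days: +16 → Dec 1, 2059 (240 left).
Dec has 31 days: +31 → Jan 1, 2060 (209 left).
Jan has 31 days: +31 → Feb 1, 2060 (178 left).
Feb has 29 days: +29 → Mar 1, 2060 (149 left).
Mar has 31 days: +31 → Apr 1, 2060 (118 left).
Apr has 30 days: +30 → May 1, 2060 (88 left).
May has 31 days: +31 → Jun 1, 2060 (57 left).
Jun has 30 days: +30 → Jul 1, 2060 (27 left).
+27 → Jul 28, 2060.

July 28, 2060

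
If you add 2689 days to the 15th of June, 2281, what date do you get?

October 25, 2288

+365 (one year) → Jun 15, 2282 (2324 left).
+365 (one year) → Jun 15, 2283 (1959 left).
+366 (one year; includes Feb 29, 2284) → Jun 15, 2284 (1593 left).
+365 (one year) → Jun 15, 2285 (1228 left).
+365 (one year) → Jun 15, 2286 (863 left).
+365 (one year) → Jun 15, 2287 (498 left).
+366 (one year; includes Feb 29, 2288) → Jun 15, 2288 (132 left).
Jun has 30 days: +16 → Jul 1, 2288 (116 left).
Jul has 31 days: +31 → Aug 1, 2288 (85 left).
Aug has 31 days: +31 → Sep 1, 2288 (54 left).
Sep has 30 days: +30 → Oct 1, 2288 (24 left).
+24 → Oct 25, 2288.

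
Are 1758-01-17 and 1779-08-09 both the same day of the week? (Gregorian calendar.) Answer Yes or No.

No

From Jan 17, 1758 to Aug 9, 1779 is 7874 days.
7874 mod 7 = 6, so they are different weekdays.
(Jan 17, 1758 is a Tuesday; Aug 9, 1779 is a Monday.)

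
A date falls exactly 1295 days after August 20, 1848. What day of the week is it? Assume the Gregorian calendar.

Aug 20, 1848 is a Sunday.
1295 mod 7 = 0, so 1295 days after a Sunday is Sunday + 0 = Sunday.

Sunday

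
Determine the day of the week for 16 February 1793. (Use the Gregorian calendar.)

Doomsday rule: the anchor day for the 1700s is Sunday. For year 93: 93÷12 = 7 r 9, and 9÷4 = 2, so 7+9+2 = 18.
Sunday + 18 ≡ Thursday — that's 1793's doomsday.
In February the doomsday date is Feb 28 (1793 is not a leap year).
Feb 16 is 12 days before Feb 28; 12 mod 7 = 5, so Thursday − 5 = Saturday.

Saturday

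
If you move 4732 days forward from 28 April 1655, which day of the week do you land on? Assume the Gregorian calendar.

Wednesday

Apr 28, 1655 is a Wednesday.
4732 mod 7 = 0, so 4732 days after a Wednesday is Wednesday + 0 = Wednesday.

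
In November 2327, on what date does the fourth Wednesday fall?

November 1, 2327 is a Tuesday.
The first Wednesday is therefore November 2 (1 days later).
The fourth Wednesday is 2 + 3×7 = November 23.

November 23, 2327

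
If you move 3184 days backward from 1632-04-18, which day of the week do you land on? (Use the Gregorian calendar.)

Monday

First find the weekday of Apr 18, 1632. Doomsday rule: the anchor day for the 1600s is Tuesday. For year 32: 32÷12 = 2 r 8, and 8÷4 = 2, so 2+8+2 = 12.
Tuesday + 12 ≡ Sunday — that's 1632's doomsday.
In April the doomsday date is Apr 4.
Apr 18 is 14 days after Apr 4; 14 mod 7 = 0, so Sunday + 0 = Sunday.
3184 mod 7 = 6, so 3184 days before a Sunday is Sunday − 6 = Monday.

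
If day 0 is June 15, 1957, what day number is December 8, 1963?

2367

Jun 15, 1957 → Jun 15, 1958: 365 days.
Jun 15, 1958 → Jun 15, 1959: 365 days.
Jun 15, 1959 → Jun 15, 1960: 366 days (Feb 29, 1960 is in that span).
Jun 15, 1960 → Jun 15, 1961: 365 days.
Jun 15, 1961 → Jun 15, 1962: 365 days.
Jun 15, 1962 → Jun 15, 1963: 365 days.
Jun 15, 1963 → Jul 15, 1963: 30 days (June has 30).
Jul 15, 1963 → Aug 15, 1963: 31 days (July has 31).
Aug 15, 1963 → Sep 15, 1963: 31 days (August has 31).
Sep 15, 1963 → Oct 15, 1963: 30 days (September has 30).
Oct 15, 1963 → Nov 15, 1963: 31 days (October has 31).
Nov 15, 1963 → Dec 8, 1963: 23 days.
Total: 2367 days.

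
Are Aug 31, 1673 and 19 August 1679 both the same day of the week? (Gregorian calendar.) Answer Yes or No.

No

From Aug 31, 1673 to Aug 19, 1679 is 2179 days.
2179 mod 7 = 2, so they are different weekdays.
(Aug 31, 1673 is a Thursday; Aug 19, 1679 is a Saturday.)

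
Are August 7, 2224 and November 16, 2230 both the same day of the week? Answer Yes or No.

No

From Aug 7, 2224 to Nov 16, 2230 is 2292 days.
2292 mod 7 = 3, so they are different weekdays.
(Aug 7, 2224 is a Saturday; Nov 16, 2230 is a Tuesday.)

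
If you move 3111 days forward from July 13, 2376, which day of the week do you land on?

Friday

Jul 13, 2376 is a Tuesday.
3111 mod 7 = 3, so 3111 days after a Tuesday is Tuesday + 3 = Friday.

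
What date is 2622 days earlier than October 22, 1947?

August 17, 1940

−365 (one year) → Oct 22, 1946 (2257 left).
−365 (one year) → Oct 22, 1945 (1892 left).
−365 (one year) → Oct 22, 1944 (1527 left).
−366 (one year; includes Feb 29, 1944) → Oct 22, 1943 (1161 left).
−365 (one year) → Oct 22, 1942 (796 left).
−365 (one year) → Oct 22, 1941 (431 left).
−365 (one year) → Oct 22, 1940 (66 left).
−22 → Sep 30, 1940 (end of Sep, 30 days; 44 left).
−30 → Aug 31, 1940 (end of Aug, 31 days; 14 left).
−14 → Aug 17, 1940.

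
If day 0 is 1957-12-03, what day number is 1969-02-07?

Dec 3, 1957 → Dec 3, 1958: 365 days.
Dec 3, 1958 → Dec 3, 1959: 365 days.
Dec 3, 1959 → Dec 3, 1960: 366 days (Feb 29, 1960 is in that span).
Dec 3, 1960 → Dec 3, 1961: 365 days.
Dec 3, 1961 → Dec 3, 1962: 365 days.
Dec 3, 1962 → Dec 3, 1963: 365 days.
Dec 3, 1963 → Dec 3, 1964: 366 days (Feb 29, 1964 is in that span).
Dec 3, 1964 → Dec 3, 1965: 365 days.
Dec 3, 1965 → Dec 3, 1966: 365 days.
Dec 3, 1966 → Dec 3, 1967: 365 days.
Dec 3, 1967 → Dec 3, 1968: 366 days (Feb 29, 1968 is in that span).
Dec 3, 1968 → Jan 3, 1969: 31 days (December has 31).
Jan 3, 1969 → Feb 3, 1969: 31 days (January has 31).
Feb 3, 1969 → Feb 7, 1969: 4 days.
Total: 4084 days.

4084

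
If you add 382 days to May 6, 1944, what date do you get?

May has 31 days: +26 → Jun 1, 1944 (356 left).
Jun has 30 days: +30 → Jul 1, 1944 (326 left).
Jul has 31 days: +31 → Aug 1, 1944 (295 left).
Aug has 31 days: +31 → Sep 1, 1944 (264 left).
Sep has 30 days: +30 → Oct 1, 1944 (234 left).
Oct has 31 days: +31 → Nov 1, 1944 (203 left).
Nov has 30 days: +30 → Dec 1, 1944 (173 left).
Dec has 31 days: +31 → Jan 1, 1945 (142 left).
Jan has 31 days: +31 → Feb 1, 1945 (111 left).
Feb has 28 days: +28 → Mar 1, 1945 (83 left).
Mar has 31 days: +31 → Apr 1, 1945 (52 left).
Apr has 30 days: +30 → May 1, 1945 (22 left).
+22 → May 23, 1945.

May 23, 1945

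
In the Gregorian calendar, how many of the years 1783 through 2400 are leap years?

150

Multiples of 4 in [1783,2400]: 155.
Of those, multiples of 100: 7 (not leap unless ÷400).
Multiples of 400: 2.
Leap years = 155 − 7 + 2 = 150.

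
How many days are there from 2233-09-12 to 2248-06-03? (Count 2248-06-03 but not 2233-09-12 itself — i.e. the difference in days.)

Sep 12, 2233 → Sep 12, 2234: 365 days.
Sep 12, 2234 → Sep 12, 2235: 365 days.
Sep 12, 2235 → Sep 12, 2236: 366 days (Feb 29, 2236 is in that span).
Sep 12, 2236 → Sep 12, 2237: 365 days.
Sep 12, 2237 → Sep 12, 2238: 365 days.
Sep 12, 2238 → Sep 12, 2239: 365 days.
Sep 12, 2239 → Sep 12, 2240: 366 days (Feb 29, 2240 is in that span).
Sep 12, 2240 → Sep 12, 2241: 365 days.
Sep 12, 2241 → Sep 12, 2242: 365 days.
Sep 12, 2242 → Sep 12, 2243: 365 days.
Sep 12, 2243 → Sep 12, 2244: 366 days (Feb 29, 2244 is in that span).
Sep 12, 2244 → Sep 12, 2245: 365 days.
Sep 12, 2245 → Sep 12, 2246: 365 days.
Sep 12, 2246 → Sep 12, 2247: 365 days.
Sep 12, 2247 → Oct 12, 2247: 30 days (September has 30).
Oct 12, 2247 → Nov 12, 2247: 31 days (October has 31).
Nov 12, 2247 → Dec 12, 2247: 30 days (November has 30).
Dec 12, 2247 → Jan 12, 2248: 31 days (December has 31).
Jan 12, 2248 → Feb 12, 2248: 31 days (January has 31).
Feb 12, 2248 → Mar 12, 2248: 29 days (February has 29).
Mar 12, 2248 → Apr 12, 2248: 31 days (March has 31).
Apr 12, 2248 → May 12, 2248: 30 days (April has 30).
May 12, 2248 → Jun 3, 2248: 22 days.
Total: 5378 days.

5378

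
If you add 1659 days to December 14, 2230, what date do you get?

+365 (one year) → Dec 14, 2231 (1294 left).
+366 (one year; includes Feb 29, 2232) → Dec 14, 2232 (928 left).
+365 (one year) → Dec 14, 2233 (563 left).
+365 (one year) → Dec 14, 2234 (198 left).
Dec has 31 days: +18 → Jan 1, 2235 (180 left).
Jan has 31 days: +31 → Feb 1, 2235 (149 left).
Feb has 28 days: +28 → Mar 1, 2235 (121 left).
Mar has 31 days: +31 → Apr 1, 2235 (90 left).
Apr has 30 days: +30 → May 1, 2235 (60 left).
May has 31 days: +31 → Jun 1, 2235 (29 left).
+29 → Jun 30, 2235.

June 30, 2235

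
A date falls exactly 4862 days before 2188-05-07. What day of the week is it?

Saturday

First find the weekday of May 7, 2188. Doomsday rule: the anchor day for the 2100s is Sunday. For year 88: 88÷12 = 7 r 4, and 4÷4 = 1, so 7+4+1 = 12.
Sunday + 12 ≡ Friday — that's 2188's doomsday.
In May the doomsday date is May 9.
May 7 is 2 days before May 9; 2 mod 7 = 2, so Friday − 2 = Wednesday.
4862 mod 7 = 4, so 4862 days before a Wednesday is Wednesday − 4 = Saturday.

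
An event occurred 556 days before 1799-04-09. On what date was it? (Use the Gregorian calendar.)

September 30, 1797

−365 (one year) → Apr 9, 1798 (191 left).
−9 → Mar 31, 1798 (end of Mar, 31 days; 182 left).
−31 → Feb 28, 1798 (end of Feb, 28 days; 151 left).
−28 → Jan 31, 1798 (end of Jan, 31 days; 123 left).
−31 → Dec 31, 1797 (end of Dec, 31 days; 92 left).
−31 → Nov 30, 1797 (end of Nov, 30 days; 61 left).
−30 → Oct 31, 1797 (end of Oct, 31 days; 31 left).
−31 → Sep 30, 1797 (end of Sep, 30 days; 0 left).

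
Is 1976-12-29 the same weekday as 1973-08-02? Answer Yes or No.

No

From Aug 2, 1973 to Dec 29, 1976 is 1245 days.
1245 mod 7 = 6, so they are different weekdays.
(Aug 2, 1973 is a Thursday; Dec 29, 1976 is a Wednesday.)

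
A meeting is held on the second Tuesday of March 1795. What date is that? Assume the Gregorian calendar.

March 1, 1795 is a Sunday.
The first Tuesday is therefore March 3 (2 days later).
The second Tuesday is 3 + 1×7 = March 10.

March 10, 1795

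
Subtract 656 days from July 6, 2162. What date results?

−365 (one year) → Jul 6, 2161 (291 left).
−6 → Jun 30, 2161 (end of Jun, 30 days; 285 left).
−30 → May 31, 2161 (end of May, 31 days; 255 left).
−31 → Apr 30, 2161 (end of Apr, 30 days; 224 left).
−30 → Mar 31, 2161 (end of Mar, 31 days; 194 left).
−31 → Feb 28, 2161 (end of Feb, 28 days; 163 left).
−28 → Jan 31, 2161 (end of Jan, 31 days; 135 left).
−31 → Dec 31, 2160 (end of Dec, 31 days; 104 left).
−31 → Nov 30, 2160 (end of Nov, 30 days; 73 left).
−30 → Oct 31, 2160 (end of Oct, 31 days; 43 left).
−31 → Sep 30, 2160 (end of Sep, 30 days; 12 left).
−12 → Sep 18, 2160.

September 18, 2160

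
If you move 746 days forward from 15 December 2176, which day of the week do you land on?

Thursday

First find the weekday of Dec 15, 2176. Doomsday rule: the anchor day for the 2100s is Sunday. For year 76: 76÷12 = 6 r 4, and 4÷4 = 1, so 6+4+1 = 11.
Sunday + 11 ≡ Thursday — that's 2176's doomsday.
In December the doomsday date is Dec 12.
Dec 15 is 3 days after Dec 12; 3 mod 7 = 3, so Thursday + 3 = Sunday.
746 mod 7 = 4, so 746 days after a Sunday is Sunday + 4 = Thursday.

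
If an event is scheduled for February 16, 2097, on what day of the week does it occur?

Saturday

January 1, 2097 is a Tuesday.
Jan 1, 2097 → Feb 1, 2097: 31 days (January has 31).
Feb 1, 2097 → Feb 16, 2097: 15 days.
Total: 46 days.
46 mod 7 = 4, so Tuesday + 4 = Saturday.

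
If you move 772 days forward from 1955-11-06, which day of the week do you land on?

First find the weekday of Nov 6, 1955. Doomsday rule: the anchor day for the 1900s is Wednesday. For year 55: 55÷12 = 4 r 7, and 7÷4 = 1, so 4+7+1 = 12.
Wednesday + 12 ≡ Monday — that's 1955's doomsday.
In November the doomsday date is Nov 7.
Nov 6 is 1 day before Nov 7; 1 mod 7 = 1, so Monday − 1 = Sunday.
772 mod 7 = 2, so 772 days after a Sunday is Sunday + 2 = Tuesday.

Tuesday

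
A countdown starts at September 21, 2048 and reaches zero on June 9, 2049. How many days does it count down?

261

Sep 21, 2048 → Oct 21, 2048: 30 days (September has 30).
Oct 21, 2048 → Nov 21, 2048: 31 days (October has 31).
Nov 21, 2048 → Dec 21, 2048: 30 days (November has 30).
Dec 21, 2048 → Jan 21, 2049: 31 days (December has 31).
Jan 21, 2049 → Feb 21, 2049: 31 days (January has 31).
Feb 21, 2049 → Mar 21, 2049: 28 days (February has 28).
Mar 21, 2049 → Apr 21, 2049: 31 days (March has 31).
Apr 21, 2049 → May 21, 2049: 30 days (April has 30).
May 21, 2049 → Jun 9, 2049: 19 days.
Total: 261 days.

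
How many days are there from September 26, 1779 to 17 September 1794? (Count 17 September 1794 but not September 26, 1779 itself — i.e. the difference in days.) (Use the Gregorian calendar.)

5470

Sep 26, 1779 → Sep 26, 1780: 366 days (Feb 29, 1780 is in that span).
Sep 26, 1780 → Sep 26, 1781: 365 days.
Sep 26, 1781 → Sep 26, 1782: 365 days.
Sep 26, 1782 → Sep 26, 1783: 365 days.
Sep 26, 1783 → Sep 26, 1784: 366 days (Feb 29, 1784 is in that span).
Sep 26, 1784 → Sep 26, 1785: 365 days.
Sep 26, 1785 → Sep 26, 1786: 365 days.
Sep 26, 1786 → Sep 26, 1787: 365 days.
Sep 26, 1787 → Sep 26, 1788: 366 days (Feb 29, 1788 is in that span).
Sep 26, 1788 → Sep 26, 1789: 365 days.
Sep 26, 1789 → Sep 26, 1790: 365 days.
Sep 26, 1790 → Sep 26, 1791: 365 days.
Sep 26, 1791 → Sep 26, 1792: 366 days (Feb 29, 1792 is in that span).
Sep 26, 1792 → Sep 26, 1793: 365 days.
Sep 26, 1793 → Oct 26, 1793: 30 days (September has 30).
Oct 26, 1793 → Nov 26, 1793: 31 days (October has 31).
Nov 26, 1793 → Dec 26, 1793: 30 days (November has 30).
Dec 26, 1793 → Jan 26, 1794: 31 days (December has 31).
Jan 26, 1794 → Feb 26, 1794: 31 days (January has 31).
Feb 26, 1794 → Mar 26, 1794: 28 days (February has 28).
Mar 26, 1794 → Apr 26, 1794: 31 days (March has 31).
Apr 26, 1794 → May 26, 1794: 30 days (April has 30).
May 26, 1794 → Jun 26, 1794: 31 days (May has 31).
Jun 26, 1794 → Jul 26, 1794: 30 days (June has 30).
Jul 26, 1794 → Aug 26, 1794: 31 days (July has 31).
Aug 26, 1794 → Sep 17, 1794: 22 days.
Total: 5470 days.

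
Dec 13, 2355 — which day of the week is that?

Tuesday

Doomsday rule: the anchor day for the 2300s is Wednesday. For year 55: 55÷12 = 4 r 7, and 7÷4 = 1, so 4+7+1 = 12.
Wednesday + 12 ≡ Monday — that's 2355's doomsday.
In December the doomsday date is Dec 12.
Dec 13 is 1 day after Dec 12; 1 mod 7 = 1, so Monday + 1 = Tuesday.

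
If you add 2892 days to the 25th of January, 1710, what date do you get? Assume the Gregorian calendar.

December 26, 1717

+365 (one year) → Jan 25, 1711 (2527 left).
+365 (one year) → Jan 25, 1712 (2162 left).
+366 (one year; includes Feb 29, 1712) → Jan 25, 1713 (1796 left).
+365 (one year) → Jan 25, 1714 (1431 left).
+365 (one year) → Jan 25, 1715 (1066 left).
+365 (one year) → Jan 25, 1716 (701 left).
+366 (one year; includes Feb 29, 1716) → Jan 25, 1717 (335 left).
Jan has 31 days: +7 → Feb 1, 1717 (328 left).
Feb has 28 days: +28 → Mar 1, 1717 (300 left).
Mar has 31 days: +31 → Apr 1, 1717 (269 left).
Apr has 30 days: +30 → May 1, 1717 (239 left).
May has 31 days: +31 → Jun 1, 1717 (208 left).
Jun has 30 days: +30 → Jul 1, 1717 (178 left).
Jul has 31 days: +31 → Aug 1, 1717 (147 left).
Aug has 31 days: +31 → Sep 1, 1717 (116 left).
Sep has 30 days: +30 → Oct 1, 1717 (86 left).
Oct has 31 days: +31 → Nov 1, 1717 (55 left).
Nov has 30 days: +30 → Dec 1, 1717 (25 left).
+25 → Dec 26, 1717.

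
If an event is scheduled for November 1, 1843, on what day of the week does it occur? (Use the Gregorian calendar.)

Wednesday

Doomsday rule: the anchor day for the 1800s is Friday. For year 43: 43÷12 = 3 r 7, and 7÷4 = 1, so 3+7+1 = 11.
Friday + 11 ≡ Tuesday — that's 1843's doomsday.
In November the doomsday date is Nov 7.
Nov 1 is 6 days before Nov 7; 6 mod 7 = 6, so Tuesday − 6 = Wednesday.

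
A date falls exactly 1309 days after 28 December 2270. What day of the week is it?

Dec 28, 2270 is a Wednesday.
1309 mod 7 = 0, so 1309 days after a Wednesday is Wednesday + 0 = Wednesday.

Wednesday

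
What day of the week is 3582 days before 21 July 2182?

Tuesday

Jul 21, 2182 is a Sunday.
3582 mod 7 = 5, so 3582 days before a Sunday is Sunday − 5 = Tuesday.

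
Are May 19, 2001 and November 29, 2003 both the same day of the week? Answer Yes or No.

Yes

From May 19, 2001 to Nov 29, 2003 is 924 days.
924 mod 7 = 0, so they are the same weekday.
(May 19, 2001 is a Saturday; Nov 29, 2003 is a Saturday.)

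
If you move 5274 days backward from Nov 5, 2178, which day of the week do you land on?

Monday

Nov 5, 2178 is a Thursday.
5274 mod 7 = 3, so 5274 days before a Thursday is Thursday − 3 = Monday.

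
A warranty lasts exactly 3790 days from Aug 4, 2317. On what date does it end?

+365 (one year) → Aug 4, 2318 (3425 left).
+365 (one year) → Aug 4, 2319 (3060 left).
+366 (one year; includes Feb 29, 2320) → Aug 4, 2320 (2694 left).
+365 (one year) → Aug 4, 2321 (2329 left).
+365 (one year) → Aug 4, 2322 (1964 left).
+365 (one year) → Aug 4, 2323 (1599 left).
+366 (one year; includes Feb 29, 2324) → Aug 4, 2324 (1233 left).
+365 (one year) → Aug 4, 2325 (868 left).
+365 (one year) → Aug 4, 2326 (503 left).
+365 (one year) → Aug 4, 2327 (138 left).
Aug has 31 days: +28 → Sep 1, 2327 (110 left).
Sep has 30 days: +30 → Oct 1, 2327 (80 left).
Oct has 31 days: +31 → Nov 1, 2327 (49 left).
Nov has 30 days: +30 → Dec 1, 2327 (19 left).
+19 → Dec 20, 2327.

December 20, 2327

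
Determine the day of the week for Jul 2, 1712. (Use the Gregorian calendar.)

Saturday

Doomsday rule: the anchor day for the 1700s is Sunday. For year 12: 12÷12 = 1 r 0, and 0÷4 = 0, so 1+0+0 = 1.
Sunday + 1 ≡ Monday — that's 1712's doomsday.
In July the doomsday date is Jul 11.
Jul 2 is 9 days before Jul 11; 9 mod 7 = 2, so Monday − 2 = Saturday.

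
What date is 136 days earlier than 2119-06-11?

January 26, 2119

−11 → May 31, 2119 (end of May, 31 days; 125 left).
−31 → Apr 30, 2119 (end of Apr, 30 days; 94 left).
−30 → Mar 31, 2119 (end of Mar, 31 days; 64 left).
−31 → Feb 28, 2119 (end of Feb, 28 days; 33 left).
−28 → Jan 31, 2119 (end of Jan, 31 days; 5 left).
−5 → Jan 26, 2119.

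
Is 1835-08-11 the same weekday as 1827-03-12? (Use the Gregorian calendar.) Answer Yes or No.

From Mar 12, 1827 to Aug 11, 1835 is 3074 days.
3074 mod 7 = 1, so they are different weekdays.
(Mar 12, 1827 is a Monday; Aug 11, 1835 is a Tuesday.)

No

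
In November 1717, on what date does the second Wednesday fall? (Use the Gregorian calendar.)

November 10, 1717

November 1, 1717 is a Monday.
The first Wednesday is therefore November 3 (2 days later).
The second Wednesday is 3 + 1×7 = November 10.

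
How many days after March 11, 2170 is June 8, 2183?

4837

Mar 11, 2170 → Mar 11, 2171: 365 days.
Mar 11, 2171 → Mar 11, 2172: 366 days (Feb 29, 2172 is in that span).
Mar 11, 2172 → Mar 11, 2173: 365 days.
Mar 11, 2173 → Mar 11, 2174: 365 days.
Mar 11, 2174 → Mar 11, 2175: 365 days.
Mar 11, 2175 → Mar 11, 2176: 366 days (Feb 29, 2176 is in that span).
Mar 11, 2176 → Mar 11, 2177: 365 days.
Mar 11, 2177 → Mar 11, 2178: 365 days.
Mar 11, 2178 → Mar 11, 2179: 365 days.
Mar 11, 2179 → Mar 11, 2180: 366 days (Feb 29, 2180 is in that span).
Mar 11, 2180 → Mar 11, 2181: 365 days.
Mar 11, 2181 → Mar 11, 2182: 365 days.
Mar 11, 2182 → Mar 11, 2183: 365 days.
Mar 11, 2183 → Apr 11, 2183: 31 days (March has 31).
Apr 11, 2183 → May 11, 2183: 30 days (April has 30).
May 11, 2183 → Jun 8, 2183: 28 days.
Total: 4837 days.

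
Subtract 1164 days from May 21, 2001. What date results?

March 14, 1998

−365 (one year) → May 21, 2000 (799 left).
−366 (one year; includes Feb 29, 2000) → May 21, 1999 (433 left).
−365 (one year) → May 21, 1998 (68 left).
−21 → Apr 30, 1998 (end of Apr, 30 days; 47 left).
−30 → Mar 31, 1998 (end of Mar, 31 days; 17 left).
−17 → Mar 14, 1998.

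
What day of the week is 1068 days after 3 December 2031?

First find the weekday of Dec 3, 2031. Doomsday rule: the anchor day for the 2000s is Tuesday. For year 31: 31÷12 = 2 r 7, and 7÷4 = 1, so 2+7+1 = 10.
Tuesday + 10 ≡ Friday — that's 2031's doomsday.
In December the doomsday date is Dec 12.
Dec 3 is 9 days before Dec 12; 9 mod 7 = 2, so Friday − 2 = Wednesday.
1068 mod 7 = 4, so 1068 days after a Wednesday is Wednesday + 4 = Sunday.

Sunday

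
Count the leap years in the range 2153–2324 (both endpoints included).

Multiples of 4 in [2153,2324]: 43.
Of those, multiples of 100: 2 (not leap unless ÷400).
Multiples of 400: 0.
Leap years = 43 − 2 + 0 = 41.

41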